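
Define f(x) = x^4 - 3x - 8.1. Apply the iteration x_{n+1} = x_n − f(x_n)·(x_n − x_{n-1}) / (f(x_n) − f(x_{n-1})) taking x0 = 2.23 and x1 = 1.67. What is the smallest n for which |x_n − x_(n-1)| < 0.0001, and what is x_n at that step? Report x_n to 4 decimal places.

n = 6, x_n = 1.9306

f(2.23) = 9.939734, f(1.67) = -5.332037
x2 = 1.670000 − (-5.332037)·(-0.560000)/(-15.271771) = 1.865520;  |Δ| = 0.195520
f(1.865520) = -1.585007
x3 = 1.865520 − (-1.585007)·(0.195520)/(3.747030) = 1.948226;  |Δ| = 0.082706
f(1.948226) = 0.461784
x4 = 1.948226 − 0.461784·(0.082706)/(2.046790) = 1.929566;  |Δ| = 0.018660
f(1.929566) = -0.026282
x5 = 1.929566 − (-0.026282)·(-0.018660)/(-0.488066) = 1.930571;  |Δ| = 0.001005
f(1.930571) = -0.000399
x6 = 1.930571 − (-0.000399)·(0.001005)/(0.025883) = 1.930587;  |Δ| = 0.000015
|x6 − x5| = 0.000015 < 0.0001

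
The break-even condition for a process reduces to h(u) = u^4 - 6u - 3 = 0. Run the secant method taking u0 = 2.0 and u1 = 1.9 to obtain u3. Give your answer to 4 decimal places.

h(2.0) = 1.000000, h(1.9) = -1.367900
u2 = 1.900000 − (-1.367900)·(1.900000 − 2.000000) / (-1.367900 − 1.000000) = 1.900000 − (0.136790)/(-2.367900) = 1.957768
h(1.957768) = -0.055815
u3 = 1.957768 − (-0.055815)·(1.957768 − 1.900000) / (-0.055815 − (-1.367900)) = 1.957768 − (-0.003224)/(1.312085) = 1.960226

1.9602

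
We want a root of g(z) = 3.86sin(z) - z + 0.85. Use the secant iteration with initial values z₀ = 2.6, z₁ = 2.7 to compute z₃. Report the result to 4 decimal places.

g(2.6) = 0.239835, g(2.7) = -0.200314
z₂ = 2.700000 − (-0.200314)·(2.700000 − 2.600000) / (-0.200314 − 0.239835) = 2.700000 − (-0.020031)/(-0.440149) = 2.654490
g(2.654490) = 0.002252
z₃ = 2.654490 − 0.002252·(2.654490 − 2.700000) / (0.002252 − (-0.200314)) = 2.654490 − (-0.000103)/(0.202566) = 2.654996

2.6550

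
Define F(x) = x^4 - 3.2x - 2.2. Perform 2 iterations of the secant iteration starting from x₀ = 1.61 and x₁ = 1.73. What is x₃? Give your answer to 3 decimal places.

1.654

F(1.61) = -0.63302, F(1.73) = 1.22145
x₂ = 1.73000 − 1.22145·(1.73000 − 1.61000) / (1.22145 − (-0.63302)) = 1.73000 − (0.14657)/(1.85447) = 1.65096
F(1.65096) = -0.05378
x₃ = 1.65096 − (-0.05378)·(1.65096 − 1.73000) / (-0.05378 − 1.22145) = 1.65096 − (0.00425)/(-1.27523) = 1.65429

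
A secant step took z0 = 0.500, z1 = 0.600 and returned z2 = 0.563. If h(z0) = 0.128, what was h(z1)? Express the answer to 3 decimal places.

The secant line through (0.500, 0.128) and (0.600, h(z1)) crosses zero at z2 = 0.563.
So (0.500, 0.128), (0.600, h(z1)), (0.563, 0) are collinear:
h(z1) = 0.128 · (0.600 − 0.563) / (0.500 − 0.563) = 0.128 · (0.03700)/(-0.06300) = -0.07517

-0.075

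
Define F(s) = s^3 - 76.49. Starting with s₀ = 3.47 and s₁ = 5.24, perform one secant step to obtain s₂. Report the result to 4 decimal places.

F(3.47) = -34.708077, F(5.24) = 67.387824
s₂ = 5.240000 − 67.387824·(5.240000 − 3.470000) / (67.387824 − (-34.708077)) = 5.240000 − (119.276448)/(102.095901) = 4.071721

4.0717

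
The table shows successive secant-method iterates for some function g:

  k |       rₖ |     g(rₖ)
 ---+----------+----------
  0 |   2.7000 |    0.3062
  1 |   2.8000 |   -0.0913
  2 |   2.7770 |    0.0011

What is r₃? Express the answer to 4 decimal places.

r₃ = 2.7770 − 0.0011·(2.7770 − 2.8000) / (0.0011 − (-0.0913))
   = 2.7770 − (-0.000025)/(0.092400) = 2.777274

2.7773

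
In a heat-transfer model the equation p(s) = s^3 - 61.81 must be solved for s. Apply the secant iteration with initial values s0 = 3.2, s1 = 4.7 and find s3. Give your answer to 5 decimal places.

3.92984

p(3.2) = -29.0420000, p(4.7) = 42.0130000
s2 = 4.7000000 − 42.0130000·(4.7000000 − 3.2000000) / (42.0130000 − (-29.0420000)) = 4.7000000 − (63.0195000)/(71.0550000) = 3.8130885
p(3.8130885) = -6.3690531
s3 = 3.8130885 − (-6.3690531)·(3.8130885 − 4.7000000) / (-6.3690531 − 42.0130000) = 3.8130885 − (5.6487867)/(-48.3820531) = 3.9298422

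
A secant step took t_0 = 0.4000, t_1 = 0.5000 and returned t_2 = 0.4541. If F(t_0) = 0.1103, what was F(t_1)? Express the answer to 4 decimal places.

The secant line through (0.4000, 0.1103) and (0.5000, F(t_1)) crosses zero at t_2 = 0.4541.
So (0.4000, 0.1103), (0.5000, F(t_1)), (0.4541, 0) are collinear:
F(t_1) = 0.1103 · (0.5000 − 0.4541) / (0.4000 − 0.4541) = 0.1103 · (0.045900)/(-0.054100) = -0.093582

-0.0936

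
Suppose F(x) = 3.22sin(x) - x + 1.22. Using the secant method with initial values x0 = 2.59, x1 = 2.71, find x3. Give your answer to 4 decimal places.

2.6733

F(2.59) = 0.317423, F(2.71) = -0.143016
x2 = 2.710000 − (-0.143016)·(2.710000 − 2.590000) / (-0.143016 − 0.317423) = 2.710000 − (-0.017162)/(-0.460439) = 2.672727
F(2.672727) = 0.002309
x3 = 2.672727 − 0.002309·(2.672727 − 2.710000) / (0.002309 − (-0.143016)) = 2.672727 − (-0.000086)/(0.145326) = 2.673319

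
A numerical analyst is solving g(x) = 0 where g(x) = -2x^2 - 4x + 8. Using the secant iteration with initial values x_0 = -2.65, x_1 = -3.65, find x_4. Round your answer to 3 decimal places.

-3.236

g(-2.65) = 4.55500, g(-3.65) = -4.04500
x_2 = -3.65000 − (-4.04500)·(-3.65000 − (-2.65000)) / (-4.04500 − 4.55500) = -3.65000 − (4.04500)/(-8.60000) = -3.17965
g(-3.17965) = 0.49824
x_3 = -3.17965 − 0.49824·(-3.17965 − (-3.65000)) / (0.49824 − (-4.04500)) = -3.17965 − (0.23435)/(4.54324) = -3.23123
g(-3.23123) = 0.04320
x_4 = -3.23123 − 0.04320·(-3.23123 − (-3.17965)) / (0.04320 − 0.49824) = -3.23123 − (-0.00223)/(-0.45504) = -3.23613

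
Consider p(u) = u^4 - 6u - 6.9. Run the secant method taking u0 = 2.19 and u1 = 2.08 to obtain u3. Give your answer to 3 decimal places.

2.102

p(2.19) = 2.96258, p(2.08) = -0.66226
u2 = 2.08000 − (-0.66226)·(2.08000 − 2.19000) / (-0.66226 − 2.96258) = 2.08000 − (0.07285)/(-3.62484) = 2.10010
p(2.10010) = -0.04888
u3 = 2.10010 − (-0.04888)·(2.10010 − 2.08000) / (-0.04888 − (-0.66226)) = 2.10010 − (-0.00098)/(0.61338) = 2.10170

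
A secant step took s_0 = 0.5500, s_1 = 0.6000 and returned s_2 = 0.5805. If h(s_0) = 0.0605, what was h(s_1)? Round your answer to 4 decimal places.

-0.0387

The secant line through (0.5500, 0.0605) and (0.6000, h(s_1)) crosses zero at s_2 = 0.5805.
So (0.5500, 0.0605), (0.6000, h(s_1)), (0.5805, 0) are collinear:
h(s_1) = 0.0605 · (0.6000 − 0.5805) / (0.5500 − 0.5805) = 0.0605 · (0.019500)/(-0.030500) = -0.038680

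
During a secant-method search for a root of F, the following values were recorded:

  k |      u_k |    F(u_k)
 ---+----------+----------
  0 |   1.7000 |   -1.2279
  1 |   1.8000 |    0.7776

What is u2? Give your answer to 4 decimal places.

u2 = 1.8000 − 0.7776·(1.8000 − 1.7000) / (0.7776 − (-1.2279))
   = 1.8000 − (0.077760)/(2.005500) = 1.761227

1.7612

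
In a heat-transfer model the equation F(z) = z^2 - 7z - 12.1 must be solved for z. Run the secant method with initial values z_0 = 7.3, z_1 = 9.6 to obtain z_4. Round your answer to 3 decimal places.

F(7.3) = -9.91000, F(9.6) = 12.86000
z_2 = 9.60000 − 12.86000·(9.60000 − 7.30000) / (12.86000 − (-9.91000)) = 9.60000 − (29.57800)/(22.77000) = 8.30101
F(8.30101) = -1.30030
z_3 = 8.30101 − (-1.30030)·(8.30101 − 9.60000) / (-1.30030 − 12.86000) = 8.30101 − (1.68908)/(-14.16030) = 8.42029
F(8.42029) = -0.14072
z_4 = 8.42029 − (-0.14072)·(8.42029 − 8.30101) / (-0.14072 − (-1.30030)) = 8.42029 − (-0.01679)/(1.15958) = 8.43477

8.435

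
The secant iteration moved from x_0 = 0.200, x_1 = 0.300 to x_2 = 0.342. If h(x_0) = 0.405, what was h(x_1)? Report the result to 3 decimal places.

The secant line through (0.200, 0.405) and (0.300, h(x_1)) crosses zero at x_2 = 0.342.
So (0.200, 0.405), (0.300, h(x_1)), (0.342, 0) are collinear:
h(x_1) = 0.405 · (0.300 − 0.342) / (0.200 − 0.342) = 0.405 · (-0.04200)/(-0.14200) = 0.11979

0.120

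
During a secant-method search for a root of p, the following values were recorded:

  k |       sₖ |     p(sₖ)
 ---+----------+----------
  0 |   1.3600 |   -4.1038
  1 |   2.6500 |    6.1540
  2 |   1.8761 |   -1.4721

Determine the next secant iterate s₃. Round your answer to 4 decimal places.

s₃ = 1.8761 − (-1.4721)·(1.8761 − 2.6500) / (-1.4721 − 6.1540)
   = 1.8761 − (1.139258)/(-7.626100) = 2.025489

2.0255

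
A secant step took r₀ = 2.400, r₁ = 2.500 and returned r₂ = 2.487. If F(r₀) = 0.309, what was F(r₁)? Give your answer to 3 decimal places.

The secant line through (2.400, 0.309) and (2.500, F(r₁)) crosses zero at r₂ = 2.487.
So (2.400, 0.309), (2.500, F(r₁)), (2.487, 0) are collinear:
F(r₁) = 0.309 · (2.500 − 2.487) / (2.400 − 2.487) = 0.309 · (0.01300)/(-0.08700) = -0.04617

-0.046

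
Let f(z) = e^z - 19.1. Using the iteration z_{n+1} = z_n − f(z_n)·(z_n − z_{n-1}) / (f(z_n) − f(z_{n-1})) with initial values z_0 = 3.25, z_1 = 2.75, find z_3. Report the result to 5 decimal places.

f(3.25) = 6.6903399, f(2.75) = -3.4573681
z_2 = 2.7500000 − (-3.4573681)·(2.7500000 − 3.2500000) / (-3.4573681 − 6.6903399) = 2.7500000 − (1.7286841)/(-10.1477080) = 2.9203522
f(2.9203522) = -0.5521818
z_3 = 2.9203522 − (-0.5521818)·(2.9203522 − 2.7500000) / (-0.5521818 − (-3.4573681)) = 2.9203522 − (-0.0940654)/(2.9051864) = 2.9527306

2.95273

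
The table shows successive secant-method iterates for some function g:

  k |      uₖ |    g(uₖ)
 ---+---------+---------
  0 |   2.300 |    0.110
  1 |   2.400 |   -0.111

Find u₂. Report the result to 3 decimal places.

u₂ = 2.400 − (-0.111)·(2.400 − 2.300) / (-0.111 − 0.110)
   = 2.400 − (-0.01110)/(-0.22100) = 2.34977

2.350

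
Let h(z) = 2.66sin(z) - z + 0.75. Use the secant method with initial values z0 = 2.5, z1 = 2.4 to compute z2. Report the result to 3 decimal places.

h(2.5) = -0.15806, h(2.4) = 0.14673
z2 = 2.40000 − 0.14673·(2.40000 − 2.50000) / (0.14673 − (-0.15806)) = 2.40000 − (-0.01467)/(0.30480) = 2.44814

2.448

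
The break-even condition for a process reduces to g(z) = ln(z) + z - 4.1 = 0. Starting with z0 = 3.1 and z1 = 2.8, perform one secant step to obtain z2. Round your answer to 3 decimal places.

g(3.1) = 0.13140, g(2.8) = -0.27038
z2 = 2.80000 − (-0.27038)·(2.80000 − 3.10000) / (-0.27038 − 0.13140) = 2.80000 − (0.08111)/(-0.40178) = 3.00189

3.002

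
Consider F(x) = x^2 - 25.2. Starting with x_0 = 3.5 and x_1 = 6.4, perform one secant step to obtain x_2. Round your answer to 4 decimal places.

4.8081

F(3.5) = -12.950000, F(6.4) = 15.760000
x_2 = 6.400000 − 15.760000·(6.400000 − 3.500000) / (15.760000 − (-12.950000)) = 6.400000 − (45.704000)/(28.710000) = 4.808081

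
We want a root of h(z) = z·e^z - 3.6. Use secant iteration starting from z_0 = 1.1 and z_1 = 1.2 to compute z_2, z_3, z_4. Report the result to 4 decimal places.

1.1435, 1.1452, 1.1453

h(1.1) = -0.295417, h(1.2) = 0.384140
z_2 = 1.200000 − 0.384140·(1.200000 − 1.100000) / (0.384140 − (-0.295417)) = 1.200000 − (0.038414)/(0.679558) = 1.143472
h(1.143472) = -0.012193
z_3 = 1.143472 − (-0.012193)·(1.143472 − 1.200000) / (-0.012193 − 0.384140) = 1.143472 − (0.000689)/(-0.396333) = 1.145211
h(1.145211) = -0.000482
z_4 = 1.145211 − (-0.000482)·(1.145211 − 1.143472) / (-0.000482 − (-0.012193)) = 1.145211 − (-0.000001)/(0.011710) = 1.145283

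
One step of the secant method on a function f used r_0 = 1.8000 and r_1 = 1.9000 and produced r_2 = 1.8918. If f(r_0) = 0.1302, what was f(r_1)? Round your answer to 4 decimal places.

-0.0116

The secant line through (1.8000, 0.1302) and (1.9000, f(r_1)) crosses zero at r_2 = 1.8918.
So (1.8000, 0.1302), (1.9000, f(r_1)), (1.8918, 0) are collinear:
f(r_1) = 0.1302 · (1.9000 − 1.8918) / (1.8000 − 1.8918) = 0.1302 · (0.008200)/(-0.091800) = -0.011630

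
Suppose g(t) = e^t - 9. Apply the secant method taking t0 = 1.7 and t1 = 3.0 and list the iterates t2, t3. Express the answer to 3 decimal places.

g(1.7) = -3.52605, g(3.0) = 11.08554
t2 = 3.00000 − 11.08554·(3.00000 − 1.70000) / (11.08554 − (-3.52605)) = 3.00000 − (14.41120)/(14.61159) = 2.01371
g(2.01371) = -1.50891
t3 = 2.01371 − (-1.50891)·(2.01371 − 3.00000) / (-1.50891 − 11.08554) = 2.01371 − (1.48821)/(-12.59445) = 2.13188

2.014, 2.132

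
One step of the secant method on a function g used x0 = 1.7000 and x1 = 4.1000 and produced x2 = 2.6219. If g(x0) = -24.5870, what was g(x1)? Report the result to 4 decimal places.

39.4208

The secant line through (1.7000, -24.5870) and (4.1000, g(x1)) crosses zero at x2 = 2.6219.
So (1.7000, -24.5870), (4.1000, g(x1)), (2.6219, 0) are collinear:
g(x1) = -24.5870 · (4.1000 − 2.6219) / (1.7000 − 2.6219) = -24.5870 · (1.478100)/(-0.921900) = 39.420810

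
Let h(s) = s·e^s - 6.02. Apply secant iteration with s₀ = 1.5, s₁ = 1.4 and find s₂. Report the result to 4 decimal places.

h(1.5) = 0.702534, h(1.4) = -0.342720
s₂ = 1.400000 − (-0.342720)·(1.400000 − 1.500000) / (-0.342720 − 0.702534) = 1.400000 − (0.034272)/(-1.045254) = 1.432788

1.4328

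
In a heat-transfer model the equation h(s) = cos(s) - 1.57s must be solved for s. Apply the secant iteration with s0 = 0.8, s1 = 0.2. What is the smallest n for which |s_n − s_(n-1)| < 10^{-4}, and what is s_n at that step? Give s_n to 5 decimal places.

n = 5, s_n = 0.54475

h(0.8) = -0.5592933, h(0.2) = 0.6660666
s2 = 0.2000000 − 0.6660666·(-0.6000000)/(1.2253599) = 0.5261409;  |Δ| = 0.3261409
h(0.5261409) = 0.0387104
s3 = 0.5261409 − 0.0387104·(0.3261409)/(-0.6273562) = 0.5462651;  |Δ| = 0.0201242
h(0.5462651) = -0.0031654
s4 = 0.5462651 − (-0.0031654)·(0.0201242)/(-0.0418758) = 0.5447439;  |Δ| = 0.0015212
h(0.5447439) = 0.0000121
s5 = 0.5447439 − 0.0000121·(-0.0015212)/(0.0031775) = 0.5447497;  |Δ| = 0.0000058
|s5 − s4| = 0.0000058 < 10^{-4}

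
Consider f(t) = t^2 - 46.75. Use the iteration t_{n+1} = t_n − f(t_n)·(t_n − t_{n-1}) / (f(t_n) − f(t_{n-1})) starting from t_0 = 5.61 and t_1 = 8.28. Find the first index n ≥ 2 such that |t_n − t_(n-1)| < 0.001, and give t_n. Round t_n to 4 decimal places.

f(5.61) = -15.277900, f(8.28) = 21.808400
t_2 = 8.280000 − 21.808400·(2.670000)/(37.086300) = 6.709921;  |Δ| = 1.570079
f(6.709921) = -1.726963
t_3 = 6.709921 − (-1.726963)·(-1.570079)/(-23.535363) = 6.825129;  |Δ| = 0.115208
f(6.825129) = -0.167613
t_4 = 6.825129 − (-0.167613)·(0.115208)/(1.559350) = 6.837513;  |Δ| = 0.012384
f(6.837513) = 0.001580
t_5 = 6.837513 − 0.001580·(0.012384)/(0.169193) = 6.837397;  |Δ| = 0.000116
|t_5 − t_4| = 0.000116 < 0.001

n = 5, t_n = 6.8374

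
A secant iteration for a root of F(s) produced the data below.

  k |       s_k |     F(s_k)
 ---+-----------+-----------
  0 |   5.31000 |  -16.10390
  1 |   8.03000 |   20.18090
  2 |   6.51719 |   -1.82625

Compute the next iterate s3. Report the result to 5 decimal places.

6.64273

s3 = 6.51719 − (-1.82625)·(6.51719 − 8.03000) / (-1.82625 − 20.18090)
   = 6.51719 − (2.7627693)/(-22.0071500) = 6.6427296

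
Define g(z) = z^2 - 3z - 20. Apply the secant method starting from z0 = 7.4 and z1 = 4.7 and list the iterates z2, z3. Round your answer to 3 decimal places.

6.020, 6.256

g(7.4) = 12.56000, g(4.7) = -12.01000
z2 = 4.70000 − (-12.01000)·(4.70000 − 7.40000) / (-12.01000 − 12.56000) = 4.70000 − (32.42700)/(-24.57000) = 6.01978
g(6.01978) = -1.82159
z3 = 6.01978 − (-1.82159)·(6.01978 − 4.70000) / (-1.82159 − (-12.01000)) = 6.01978 − (-2.40409)/(10.18841) = 6.25574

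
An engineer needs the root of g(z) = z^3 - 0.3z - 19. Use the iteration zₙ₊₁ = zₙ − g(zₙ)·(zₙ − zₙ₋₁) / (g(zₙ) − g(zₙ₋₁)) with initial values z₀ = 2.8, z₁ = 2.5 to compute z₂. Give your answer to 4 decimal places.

g(2.8) = 2.112000, g(2.5) = -4.125000
z₂ = 2.500000 − (-4.125000)·(2.500000 − 2.800000) / (-4.125000 − 2.112000) = 2.500000 − (1.237500)/(-6.237000) = 2.698413

2.6984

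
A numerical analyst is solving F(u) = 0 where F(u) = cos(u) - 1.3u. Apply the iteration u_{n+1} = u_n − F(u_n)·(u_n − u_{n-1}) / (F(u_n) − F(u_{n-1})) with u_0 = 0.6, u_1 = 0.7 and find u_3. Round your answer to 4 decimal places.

0.6242

F(0.6) = 0.045336, F(0.7) = -0.145158
u_2 = 0.700000 − (-0.145158)·(0.700000 − 0.600000) / (-0.145158 − 0.045336) = 0.700000 − (-0.014516)/(-0.190493) = 0.623799
F(0.623799) = 0.000726
u_3 = 0.623799 − 0.000726·(0.623799 − 0.700000) / (0.000726 − (-0.145158)) = 0.623799 − (-0.000055)/(0.145884) = 0.624178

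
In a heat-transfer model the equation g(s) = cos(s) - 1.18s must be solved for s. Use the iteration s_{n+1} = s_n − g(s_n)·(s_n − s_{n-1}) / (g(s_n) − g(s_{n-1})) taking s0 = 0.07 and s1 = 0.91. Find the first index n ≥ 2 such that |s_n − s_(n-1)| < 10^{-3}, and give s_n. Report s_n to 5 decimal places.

g(0.07) = 0.9149510, g(0.91) = -0.4600543
s2 = 0.9100000 − (-0.4600543)·(0.8400000)/(-1.3750053) = 0.6289497;  |Δ| = 0.2810503
g(0.6289497) = 0.0664851
s3 = 0.6289497 − 0.0664851·(-0.2810503)/(0.5265394) = 0.6644374;  |Δ| = 0.0354877
g(0.6644374) = 0.0032276
s4 = 0.6644374 − 0.0032276·(0.0354877)/(-0.0632575) = 0.6662481;  |Δ| = 0.0018107
g(0.6662481) = -0.0000268
s5 = 0.6662481 − (-0.0000268)·(0.0018107)/(-0.0032545) = 0.6662332;  |Δ| = 0.0000149
|s5 − s4| = 0.0000149 < 10^{-3}

n = 5, s_n = 0.66623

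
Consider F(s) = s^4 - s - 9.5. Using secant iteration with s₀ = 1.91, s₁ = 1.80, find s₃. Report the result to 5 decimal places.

F(1.91) = 1.8986336, F(1.80) = -0.8024000
s₂ = 1.8000000 − (-0.8024000)·(1.8000000 − 1.9100000) / (-0.8024000 − 1.8986336) = 1.8000000 − (0.0882640)/(-2.7010336) = 1.8326779
F(1.8326779) = -0.0517575
s₃ = 1.8326779 − (-0.0517575)·(1.8326779 − 1.8000000) / (-0.0517575 − (-0.8024000)) = 1.8326779 − (-0.0016913)/(0.7506425) = 1.8349310

1.83493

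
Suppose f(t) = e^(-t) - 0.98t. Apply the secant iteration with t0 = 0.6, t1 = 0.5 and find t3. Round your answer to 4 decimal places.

0.5745

f(0.6) = -0.039188, f(0.5) = 0.116531
t2 = 0.500000 − 0.116531·(0.500000 − 0.600000) / (0.116531 − (-0.039188)) = 0.500000 − (-0.011653)/(0.155719) = 0.574834
f(0.574834) = -0.000539
t3 = 0.574834 − (-0.000539)·(0.574834 − 0.500000) / (-0.000539 − 0.116531) = 0.574834 − (-0.000040)/(-0.117070) = 0.574489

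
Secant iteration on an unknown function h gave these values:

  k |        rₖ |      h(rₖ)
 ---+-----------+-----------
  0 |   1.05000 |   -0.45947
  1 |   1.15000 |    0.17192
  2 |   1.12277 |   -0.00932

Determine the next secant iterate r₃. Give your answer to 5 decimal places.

1.12417

r₃ = 1.12277 − (-0.00932)·(1.12277 − 1.15000) / (-0.00932 − 0.17192)
   = 1.12277 − (0.0002538)/(-0.1812400) = 1.1241703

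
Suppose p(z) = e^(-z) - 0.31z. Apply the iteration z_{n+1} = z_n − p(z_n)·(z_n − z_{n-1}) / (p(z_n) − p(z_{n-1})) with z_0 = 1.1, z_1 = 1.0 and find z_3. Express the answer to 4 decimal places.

p(1.1) = -0.008129, p(1.0) = 0.057879
z_2 = 1.000000 − 0.057879·(1.000000 − 1.100000) / (0.057879 − (-0.008129)) = 1.000000 − (-0.005788)/(0.066008) = 1.087685
p(1.087685) = -0.000187
z_3 = 1.087685 − (-0.000187)·(1.087685 − 1.000000) / (-0.000187 − 0.057879) = 1.087685 − (-0.000016)/(-0.058066) = 1.087403

1.0874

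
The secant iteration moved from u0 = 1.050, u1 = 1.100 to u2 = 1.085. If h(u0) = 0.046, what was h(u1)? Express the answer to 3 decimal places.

The secant line through (1.050, 0.046) and (1.100, h(u1)) crosses zero at u2 = 1.085.
So (1.050, 0.046), (1.100, h(u1)), (1.085, 0) are collinear:
h(u1) = 0.046 · (1.100 − 1.085) / (1.050 − 1.085) = 0.046 · (0.01500)/(-0.03500) = -0.01971

-0.020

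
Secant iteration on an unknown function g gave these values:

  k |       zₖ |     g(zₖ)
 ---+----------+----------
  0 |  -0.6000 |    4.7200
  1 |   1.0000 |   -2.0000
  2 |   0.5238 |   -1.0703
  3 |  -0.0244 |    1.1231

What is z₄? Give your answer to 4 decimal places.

0.2563

z₄ = -0.0244 − 1.1231·(-0.0244 − 0.5238) / (1.1231 − (-1.0703))
   = -0.0244 − (-0.615683)/(2.193400) = 0.256298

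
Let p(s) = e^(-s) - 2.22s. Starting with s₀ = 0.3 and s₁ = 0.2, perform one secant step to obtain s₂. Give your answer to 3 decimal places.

p(0.3) = 0.07482, p(0.2) = 0.37473
s₂ = 0.20000 − 0.37473·(0.20000 − 0.30000) / (0.37473 − 0.07482) = 0.20000 − (-0.03747)/(0.29991) = 0.32495

0.325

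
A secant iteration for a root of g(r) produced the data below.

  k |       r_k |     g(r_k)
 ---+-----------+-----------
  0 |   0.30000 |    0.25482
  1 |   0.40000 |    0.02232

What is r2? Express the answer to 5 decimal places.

r2 = 0.40000 − 0.02232·(0.40000 − 0.30000) / (0.02232 − 0.25482)
   = 0.40000 − (0.0022320)/(-0.2325000) = 0.4096000

0.40960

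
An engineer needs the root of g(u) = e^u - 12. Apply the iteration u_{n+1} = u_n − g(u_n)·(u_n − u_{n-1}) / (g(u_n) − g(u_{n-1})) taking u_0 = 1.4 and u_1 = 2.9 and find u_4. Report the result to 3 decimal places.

g(1.4) = -7.94480, g(2.9) = 6.17415
u_2 = 2.90000 − 6.17415·(2.90000 − 1.40000) / (6.17415 − (-7.94480)) = 2.90000 − (9.26122)/(14.11895) = 2.24406
g(2.24406) = -2.56848
u_3 = 2.24406 − (-2.56848)·(2.24406 − 2.90000) / (-2.56848 − 6.17415) = 2.24406 − (1.68477)/(-8.74262) = 2.43677
g(2.43677) = -0.56401
u_4 = 2.43677 − (-0.56401)·(2.43677 − 2.24406) / (-0.56401 − (-2.56848)) = 2.43677 − (-0.10869)/(2.00447) = 2.49099

2.491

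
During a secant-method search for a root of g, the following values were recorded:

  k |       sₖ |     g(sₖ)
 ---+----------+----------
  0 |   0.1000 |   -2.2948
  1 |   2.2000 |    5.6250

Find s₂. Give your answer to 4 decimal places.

s₂ = 2.2000 − 5.6250·(2.2000 − 0.1000) / (5.6250 − (-2.2948))
   = 2.2000 − (11.812500)/(7.919800) = 0.708485

0.7085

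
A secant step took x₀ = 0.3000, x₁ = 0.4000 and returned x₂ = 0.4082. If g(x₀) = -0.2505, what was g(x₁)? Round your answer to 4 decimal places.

The secant line through (0.3000, -0.2505) and (0.4000, g(x₁)) crosses zero at x₂ = 0.4082.
So (0.3000, -0.2505), (0.4000, g(x₁)), (0.4082, 0) are collinear:
g(x₁) = -0.2505 · (0.4000 − 0.4082) / (0.3000 − 0.4082) = -0.2505 · (-0.008200)/(-0.108200) = -0.018984

-0.0190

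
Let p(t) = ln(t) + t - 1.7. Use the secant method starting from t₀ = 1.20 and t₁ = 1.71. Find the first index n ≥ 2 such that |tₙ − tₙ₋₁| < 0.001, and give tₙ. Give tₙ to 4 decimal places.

n = 4, tₙ = 1.3788

p(1.20) = -0.317678, p(1.71) = 0.546493
t₂ = 1.710000 − 0.546493·(0.510000)/(0.864172) = 1.387481;  |Δ| = 0.322519
p(1.387481) = 0.014971
t₃ = 1.387481 − 0.014971·(-0.322519)/(-0.531522) = 1.378397;  |Δ| = 0.009084
p(1.378397) = -0.000682
t₄ = 1.378397 − (-0.000682)·(-0.009084)/(-0.015653) = 1.378793;  |Δ| = 0.000396
|t₄ − t₃| = 0.000396 < 0.001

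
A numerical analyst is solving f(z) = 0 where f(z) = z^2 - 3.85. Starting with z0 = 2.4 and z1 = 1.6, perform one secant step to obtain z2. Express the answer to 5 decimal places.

f(2.4) = 1.9100000, f(1.6) = -1.2900000
z2 = 1.6000000 − (-1.2900000)·(1.6000000 − 2.4000000) / (-1.2900000 − 1.9100000) = 1.6000000 − (1.0320000)/(-3.2000000) = 1.9225000

1.92250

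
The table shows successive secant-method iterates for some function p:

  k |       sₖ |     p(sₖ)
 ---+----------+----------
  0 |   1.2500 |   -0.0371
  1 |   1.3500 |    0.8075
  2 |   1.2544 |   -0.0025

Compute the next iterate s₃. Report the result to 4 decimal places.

s₃ = 1.2544 − (-0.0025)·(1.2544 − 1.3500) / (-0.0025 − 0.8075)
   = 1.2544 − (0.000239)/(-0.810000) = 1.254695

1.2547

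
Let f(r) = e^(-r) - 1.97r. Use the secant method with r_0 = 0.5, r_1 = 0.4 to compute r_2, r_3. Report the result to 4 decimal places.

0.3549, 0.3557

f(0.5) = -0.378469, f(0.4) = -0.117680
r_2 = 0.400000 − (-0.117680)·(0.400000 − 0.500000) / (-0.117680 − (-0.378469)) = 0.400000 − (0.011768)/(0.260789) = 0.354875
f(0.354875) = 0.002156
r_3 = 0.354875 − 0.002156·(0.354875 − 0.400000) / (0.002156 − (-0.117680)) = 0.354875 − (-0.000097)/(0.119836) = 0.355687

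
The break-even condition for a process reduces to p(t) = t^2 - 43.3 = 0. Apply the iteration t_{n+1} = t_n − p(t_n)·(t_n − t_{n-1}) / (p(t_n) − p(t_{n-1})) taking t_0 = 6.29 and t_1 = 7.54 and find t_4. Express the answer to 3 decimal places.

6.580

p(6.29) = -3.73590, p(7.54) = 13.55160
t_2 = 7.54000 − 13.55160·(7.54000 − 6.29000) / (13.55160 − (-3.73590)) = 7.54000 − (16.93950)/(17.28750) = 6.56013
p(6.56013) = -0.26469
t_3 = 6.56013 − (-0.26469)·(6.56013 − 7.54000) / (-0.26469 − 13.55160) = 6.56013 − (0.25936)/(-13.81629) = 6.57890
p(6.57890) = -0.01804
t_4 = 6.57890 − (-0.01804)·(6.57890 − 6.56013) / (-0.01804 − (-0.26469)) = 6.57890 − (-0.00034)/(0.24665) = 6.58028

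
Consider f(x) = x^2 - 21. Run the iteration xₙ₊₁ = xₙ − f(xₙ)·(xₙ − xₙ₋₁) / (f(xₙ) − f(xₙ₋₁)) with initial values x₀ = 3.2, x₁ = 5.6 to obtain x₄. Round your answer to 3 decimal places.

f(3.2) = -10.76000, f(5.6) = 10.36000
x₂ = 5.60000 − 10.36000·(5.60000 − 3.20000) / (10.36000 − (-10.76000)) = 5.60000 − (24.86400)/(21.12000) = 4.42273
f(4.42273) = -1.43948
x₃ = 4.42273 − (-1.43948)·(4.42273 − 5.60000) / (-1.43948 − 10.36000) = 4.42273 − (1.69466)/(-11.79948) = 4.56635
f(4.56635) = -0.14845
x₄ = 4.56635 − (-0.14845)·(4.56635 − 4.42273) / (-0.14845 − (-1.43948)) = 4.56635 − (-0.02132)/(1.29103) = 4.58286

4.583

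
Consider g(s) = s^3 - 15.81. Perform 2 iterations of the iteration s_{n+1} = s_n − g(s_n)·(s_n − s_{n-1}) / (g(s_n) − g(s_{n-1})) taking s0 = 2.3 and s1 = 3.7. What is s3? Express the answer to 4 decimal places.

g(2.3) = -3.643000, g(3.7) = 34.843000
s2 = 3.700000 − 34.843000·(3.700000 − 2.300000) / (34.843000 − (-3.643000)) = 3.700000 − (48.780200)/(38.486000) = 2.432521
g(2.432521) = -1.416389
s3 = 2.432521 − (-1.416389)·(2.432521 − 3.700000) / (-1.416389 − 34.843000) = 2.432521 − (1.795244)/(-36.259389) = 2.482032

2.4820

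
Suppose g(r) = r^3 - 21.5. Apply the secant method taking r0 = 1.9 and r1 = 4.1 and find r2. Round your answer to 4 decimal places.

2.4190

g(1.9) = -14.641000, g(4.1) = 47.421000
r2 = 4.100000 − 47.421000·(4.100000 − 1.900000) / (47.421000 − (-14.641000)) = 4.100000 − (104.326200)/(62.062000) = 2.419000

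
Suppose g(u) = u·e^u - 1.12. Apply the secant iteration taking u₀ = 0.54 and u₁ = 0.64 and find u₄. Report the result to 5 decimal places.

0.60910

g(0.54) = -0.1933563, g(0.64) = 0.0937478
u₂ = 0.6400000 − 0.0937478·(0.6400000 − 0.5400000) / (0.0937478 − (-0.1933563)) = 0.6400000 − (0.0093748)/(0.2871041) = 0.6073471
g(0.6073471) = -0.0051807
u₃ = 0.6073471 − (-0.0051807)·(0.6073471 − 0.6400000) / (-0.0051807 − 0.0937478) = 0.6073471 − (0.0001692)/(-0.0989285) = 0.6090571
g(0.6090571) = -0.0001286
u₄ = 0.6090571 − (-0.0001286)·(0.6090571 − 0.6073471) / (-0.0001286 − (-0.0051807)) = 0.6090571 − (-0.0000002)/(0.0050521) = 0.6091006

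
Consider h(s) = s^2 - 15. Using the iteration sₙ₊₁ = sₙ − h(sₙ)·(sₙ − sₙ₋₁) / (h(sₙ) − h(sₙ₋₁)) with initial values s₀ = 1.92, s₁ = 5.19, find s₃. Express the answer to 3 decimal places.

h(1.92) = -11.31360, h(5.19) = 11.93610
s₂ = 5.19000 − 11.93610·(5.19000 − 1.92000) / (11.93610 − (-11.31360)) = 5.19000 − (39.03105)/(23.24970) = 3.51122
h(3.51122) = -2.67131
s₃ = 3.51122 − (-2.67131)·(3.51122 − 5.19000) / (-2.67131 − 11.93610) = 3.51122 − (4.48453)/(-14.60741) = 3.81823

3.818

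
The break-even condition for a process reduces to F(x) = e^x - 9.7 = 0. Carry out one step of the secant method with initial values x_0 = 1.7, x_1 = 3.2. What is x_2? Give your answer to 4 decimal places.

F(1.7) = -4.226053, F(3.2) = 14.832530
x_2 = 3.200000 − 14.832530·(3.200000 − 1.700000) / (14.832530 − (-4.226053)) = 3.200000 − (22.248795)/(19.058583) = 2.032610

2.0326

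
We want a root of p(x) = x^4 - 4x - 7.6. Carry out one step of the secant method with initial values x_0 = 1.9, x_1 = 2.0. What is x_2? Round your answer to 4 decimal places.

1.9844

p(1.9) = -2.167900, p(2.0) = 0.400000
x_2 = 2.000000 − 0.400000·(2.000000 − 1.900000) / (0.400000 − (-2.167900)) = 2.000000 − (0.040000)/(2.567900) = 1.984423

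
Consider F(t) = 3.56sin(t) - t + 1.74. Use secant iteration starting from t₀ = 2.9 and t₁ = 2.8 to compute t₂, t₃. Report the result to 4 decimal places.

2.8301, 2.8303

F(2.9) = -0.308272, F(2.8) = 0.132558
t₂ = 2.800000 − 0.132558·(2.800000 − 2.900000) / (0.132558 − (-0.308272)) = 2.800000 − (-0.013256)/(0.440830) = 2.830070
F(2.830070) = 0.001100
t₃ = 2.830070 − 0.001100·(2.830070 − 2.800000) / (0.001100 − 0.132558) = 2.830070 − (0.000033)/(-0.131458) = 2.830322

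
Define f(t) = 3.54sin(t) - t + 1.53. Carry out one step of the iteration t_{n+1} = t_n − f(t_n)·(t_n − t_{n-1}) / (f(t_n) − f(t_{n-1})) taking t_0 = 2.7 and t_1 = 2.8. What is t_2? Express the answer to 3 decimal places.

f(2.7) = 0.34292, f(2.8) = -0.08414
t_2 = 2.80000 − (-0.08414)·(2.80000 − 2.70000) / (-0.08414 − 0.34292) = 2.80000 − (-0.00841)/(-0.42707) = 2.78030

2.780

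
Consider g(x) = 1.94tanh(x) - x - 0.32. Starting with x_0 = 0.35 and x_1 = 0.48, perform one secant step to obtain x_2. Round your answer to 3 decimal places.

g(0.35) = -0.01743, g(0.48) = 0.06571
x_2 = 0.48000 − 0.06571·(0.48000 − 0.35000) / (0.06571 − (-0.01743)) = 0.48000 − (0.00854)/(0.08314) = 0.37725

0.377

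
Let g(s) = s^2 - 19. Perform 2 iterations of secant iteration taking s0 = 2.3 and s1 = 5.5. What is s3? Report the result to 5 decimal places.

g(2.3) = -13.7100000, g(5.5) = 11.2500000
s2 = 5.5000000 − 11.2500000·(5.5000000 − 2.3000000) / (11.2500000 − (-13.7100000)) = 5.5000000 − (36.0000000)/(24.9600000) = 4.0576923
g(4.0576923) = -2.5351331
s3 = 4.0576923 − (-2.5351331)·(4.0576923 − 5.5000000) / (-2.5351331 − 11.2500000) = 4.0576923 − (3.6564420)/(-13.7851331) = 4.3229376

4.32294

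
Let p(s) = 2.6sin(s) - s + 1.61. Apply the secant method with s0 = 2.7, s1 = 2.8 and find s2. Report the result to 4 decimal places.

2.7062

p(2.7) = 0.021188, p(2.8) = -0.319031
s2 = 2.800000 − (-0.319031)·(2.800000 − 2.700000) / (-0.319031 − 0.021188) = 2.800000 − (-0.031903)/(-0.340218) = 2.706228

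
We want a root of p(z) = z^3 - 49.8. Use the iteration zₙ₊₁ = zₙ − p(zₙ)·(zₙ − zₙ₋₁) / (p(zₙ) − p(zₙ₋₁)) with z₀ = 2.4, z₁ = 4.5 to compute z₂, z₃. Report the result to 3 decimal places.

p(2.4) = -35.97600, p(4.5) = 41.32500
z₂ = 4.50000 − 41.32500·(4.50000 − 2.40000) / (41.32500 − (-35.97600)) = 4.50000 − (86.78250)/(77.30100) = 3.37734
p(3.37734) = -11.27652
z₃ = 3.37734 − (-11.27652)·(3.37734 − 4.50000) / (-11.27652 − 41.32500) = 3.37734 − (12.65966)/(-52.60152) = 3.61801

3.377, 3.618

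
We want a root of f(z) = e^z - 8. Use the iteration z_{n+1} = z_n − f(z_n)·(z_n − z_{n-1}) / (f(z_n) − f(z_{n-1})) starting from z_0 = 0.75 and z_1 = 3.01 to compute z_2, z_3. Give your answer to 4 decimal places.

1.4817, 1.8280

f(0.75) = -5.883000, f(3.01) = 12.287400
z_2 = 3.010000 − 12.287400·(3.010000 − 0.750000) / (12.287400 − (-5.883000)) = 3.010000 − (27.769524)/(18.170400) = 1.481716
f(1.481716) = -3.599508
z_3 = 1.481716 − (-3.599508)·(1.481716 − 3.010000) / (-3.599508 − 12.287400) = 1.481716 − (5.501069)/(-15.886908) = 1.827981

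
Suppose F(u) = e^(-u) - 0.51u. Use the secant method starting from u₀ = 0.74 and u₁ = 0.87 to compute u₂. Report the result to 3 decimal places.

F(0.74) = 0.09971, F(0.87) = -0.02475
u₂ = 0.87000 − (-0.02475)·(0.87000 − 0.74000) / (-0.02475 − 0.09971) = 0.87000 − (-0.00322)/(-0.12446) = 0.84415

0.844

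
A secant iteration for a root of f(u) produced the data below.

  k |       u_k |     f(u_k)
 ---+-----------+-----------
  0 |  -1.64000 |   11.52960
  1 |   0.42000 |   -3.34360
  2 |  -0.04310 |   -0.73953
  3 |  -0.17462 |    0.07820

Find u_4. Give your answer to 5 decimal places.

u_4 = -0.17462 − 0.07820·(-0.17462 − (-0.04310)) / (0.07820 − (-0.73953))
   = -0.17462 − (-0.0102849)/(0.8177300) = -0.1620427

-0.16204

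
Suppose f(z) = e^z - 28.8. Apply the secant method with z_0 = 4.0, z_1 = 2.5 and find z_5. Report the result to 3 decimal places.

f(4.0) = 25.79815, f(2.5) = -16.61751
z_2 = 2.50000 − (-16.61751)·(2.50000 − 4.00000) / (-16.61751 − 25.79815) = 2.50000 − (24.92626)/(-42.41566) = 3.08767
f(3.08767) = -6.87415
z_3 = 3.08767 − (-6.87415)·(3.08767 − 2.50000) / (-6.87415 − (-16.61751)) = 3.08767 − (-4.03971)/(9.74336) = 3.50228
f(3.50228) = 4.39096
z_4 = 3.50228 − 4.39096·(3.50228 − 3.08767) / (4.39096 − (-6.87415)) = 3.50228 − (1.82054)/(11.26511) = 3.34067
f(3.34067) = -0.56200
z_5 = 3.34067 − (-0.56200)·(3.34067 − 3.50228) / (-0.56200 − 4.39096) = 3.34067 − (0.09082)/(-4.95296) = 3.35901

3.359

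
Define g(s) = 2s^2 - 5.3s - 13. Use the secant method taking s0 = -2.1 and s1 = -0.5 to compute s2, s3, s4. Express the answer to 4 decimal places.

-1.4381, -1.5734, -1.5478

g(-2.1) = 6.950000, g(-0.5) = -9.850000
s2 = -0.500000 − (-9.850000)·(-0.500000 − (-2.100000)) / (-9.850000 − 6.950000) = -0.500000 − (-15.760000)/(-16.800000) = -1.438095
g(-1.438095) = -1.241859
s3 = -1.438095 − (-1.241859)·(-1.438095 − (-0.500000)) / (-1.241859 − (-9.850000)) = -1.438095 − (1.164982)/(8.608141) = -1.573430
g(-1.573430) = 0.290545
s4 = -1.573430 − 0.290545·(-1.573430 − (-1.438095)) / (0.290545 − (-1.241859)) = -1.573430 − (-0.039321)/(1.532405) = -1.547771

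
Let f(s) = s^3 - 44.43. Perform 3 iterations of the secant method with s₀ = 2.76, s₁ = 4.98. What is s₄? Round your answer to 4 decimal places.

3.5493

f(2.76) = -23.405424, f(4.98) = 79.075992
s₂ = 4.980000 − 79.075992·(4.980000 − 2.760000) / (79.075992 − (-23.405424)) = 4.980000 − (175.548702)/(102.481416) = 3.267019
f(3.267019) = -9.559751
s₃ = 3.267019 − (-9.559751)·(3.267019 − 4.980000) / (-9.559751 − 79.075992) = 3.267019 − (16.375671)/(-88.635743) = 3.451772
f(3.451772) = -3.303083
s₄ = 3.451772 − (-3.303083)·(3.451772 − 3.267019) / (-3.303083 − (-9.559751)) = 3.451772 − (-0.610253)/(6.256669) = 3.549308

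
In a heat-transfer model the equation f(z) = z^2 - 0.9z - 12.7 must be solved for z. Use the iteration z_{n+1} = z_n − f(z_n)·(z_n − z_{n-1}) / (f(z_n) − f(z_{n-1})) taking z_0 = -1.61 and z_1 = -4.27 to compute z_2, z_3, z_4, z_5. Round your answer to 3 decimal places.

f(-1.61) = -8.65890, f(-4.27) = 9.37590
z_2 = -4.27000 − 9.37590·(-4.27000 − (-1.61000)) / (9.37590 − (-8.65890)) = -4.27000 − (-24.93989)/(18.03480) = -2.88712
f(-2.88712) = -1.76610
z_3 = -2.88712 − (-1.76610)·(-2.88712 − (-4.27000)) / (-1.76610 − 9.37590) = -2.88712 − (-2.44230)/(-11.14200) = -3.10632
f(-3.10632) = -0.25508
z_4 = -3.10632 − (-0.25508)·(-3.10632 − (-2.88712)) / (-0.25508 − (-1.76610)) = -3.10632 − (0.05591)/(1.51103) = -3.14332
f(-3.14332) = 0.00948
z_5 = -3.14332 − 0.00948·(-3.14332 − (-3.10632)) / (0.00948 − (-0.25508)) = -3.14332 − (-0.00035)/(0.26456) = -3.14200

-2.887, -3.106, -3.143, -3.142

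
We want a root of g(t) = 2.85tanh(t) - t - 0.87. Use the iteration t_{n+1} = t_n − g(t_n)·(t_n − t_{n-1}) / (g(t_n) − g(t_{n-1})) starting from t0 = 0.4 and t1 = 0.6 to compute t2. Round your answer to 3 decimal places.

g(0.4) = -0.18715, g(0.6) = 0.06059
t2 = 0.60000 − 0.06059·(0.60000 − 0.40000) / (0.06059 − (-0.18715)) = 0.60000 − (0.01212)/(0.24774) = 0.55108

0.551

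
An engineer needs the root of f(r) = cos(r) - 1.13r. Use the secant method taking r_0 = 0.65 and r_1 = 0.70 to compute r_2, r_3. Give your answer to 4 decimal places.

0.6851, 0.6852

f(0.65) = 0.061584, f(0.70) = -0.026158
r_2 = 0.700000 − (-0.026158)·(0.700000 − 0.650000) / (-0.026158 − 0.061584) = 0.700000 − (-0.001308)/(-0.087742) = 0.685094
f(0.685094) = 0.000204
r_3 = 0.685094 − 0.000204·(0.685094 − 0.700000) / (0.000204 − (-0.026158)) = 0.685094 − (-0.000003)/(0.026361) = 0.685209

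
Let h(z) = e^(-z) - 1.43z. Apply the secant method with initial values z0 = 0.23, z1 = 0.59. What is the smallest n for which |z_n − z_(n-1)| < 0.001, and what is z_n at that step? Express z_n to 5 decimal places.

h(0.23) = 0.4656336, h(0.59) = -0.2893727
z2 = 0.5900000 − (-0.2893727)·(0.3600000)/(-0.7550063) = 0.4520221;  |Δ| = 0.1379779
h(0.4520221) = -0.0100515
z3 = 0.4520221 − (-0.0100515)·(-0.1379779)/(0.2793212) = 0.4470569;  |Δ| = 0.0049652
h(0.4470569) = 0.0002161
z4 = 0.4470569 − 0.0002161·(-0.0049652)/(0.0102677) = 0.4471614;  |Δ| = 0.0001045
|z4 − z3| = 0.0001045 < 0.001

n = 4, z_n = 0.44716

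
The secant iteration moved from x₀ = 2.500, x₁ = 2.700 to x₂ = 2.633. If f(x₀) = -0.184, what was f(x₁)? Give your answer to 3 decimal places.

0.093

The secant line through (2.500, -0.184) and (2.700, f(x₁)) crosses zero at x₂ = 2.633.
So (2.500, -0.184), (2.700, f(x₁)), (2.633, 0) are collinear:
f(x₁) = -0.184 · (2.700 − 2.633) / (2.500 − 2.633) = -0.184 · (0.06700)/(-0.13300) = 0.09269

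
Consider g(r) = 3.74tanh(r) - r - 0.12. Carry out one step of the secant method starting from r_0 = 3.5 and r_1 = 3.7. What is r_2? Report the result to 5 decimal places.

3.61447

g(3.5) = 0.1131853, g(3.7) = -0.0845694
r_2 = 3.7000000 − (-0.0845694)·(3.7000000 − 3.5000000) / (-0.0845694 − 0.1131853) = 3.7000000 − (-0.0169139)/(-0.1977547) = 3.6144704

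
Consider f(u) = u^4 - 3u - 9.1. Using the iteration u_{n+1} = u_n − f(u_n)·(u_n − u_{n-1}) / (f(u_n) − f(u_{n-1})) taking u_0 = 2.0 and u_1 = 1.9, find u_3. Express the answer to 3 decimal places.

1.968

f(2.0) = 0.90000, f(1.9) = -1.76790
u_2 = 1.90000 − (-1.76790)·(1.90000 − 2.00000) / (-1.76790 − 0.90000) = 1.90000 − (0.17679)/(-2.66790) = 1.96627
f(1.96627) = -0.05129
u_3 = 1.96627 − (-0.05129)·(1.96627 − 1.90000) / (-0.05129 − (-1.76790)) = 1.96627 − (-0.00340)/(1.71661) = 1.96825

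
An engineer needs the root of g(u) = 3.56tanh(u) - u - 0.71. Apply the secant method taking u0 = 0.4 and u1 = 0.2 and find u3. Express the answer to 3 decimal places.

0.288

g(0.4) = 0.24262, g(0.2) = -0.20734
u2 = 0.20000 − (-0.20734)·(0.20000 − 0.40000) / (-0.20734 − 0.24262) = 0.20000 − (0.04147)/(-0.44996) = 0.29216
g(0.29216) = 0.00931
u3 = 0.29216 − 0.00931·(0.29216 − 0.20000) / (0.00931 − (-0.20734)) = 0.29216 − (0.00086)/(0.21666) = 0.28820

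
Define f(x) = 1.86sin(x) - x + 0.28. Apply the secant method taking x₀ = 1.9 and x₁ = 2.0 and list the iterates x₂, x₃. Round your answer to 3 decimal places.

f(1.9) = 0.14012, f(2.0) = -0.02871
x₂ = 2.00000 − (-0.02871)·(2.00000 − 1.90000) / (-0.02871 − 0.14012) = 2.00000 − (-0.00287)/(-0.16882) = 1.98300
f(1.98300) = 0.00121
x₃ = 1.98300 − 0.00121·(1.98300 − 2.00000) / (0.00121 − (-0.02871)) = 1.98300 − (-0.00002)/(0.02992) = 1.98369

1.983, 1.984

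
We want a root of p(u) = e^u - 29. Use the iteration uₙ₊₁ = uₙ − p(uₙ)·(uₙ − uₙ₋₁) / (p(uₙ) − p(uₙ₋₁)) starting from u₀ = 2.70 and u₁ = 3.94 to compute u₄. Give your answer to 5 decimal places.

p(2.70) = -14.1202683, p(3.94) = 22.4186013
u₂ = 3.9400000 − 22.4186013·(3.9400000 − 2.7000000) / (22.4186013 − (-14.1202683)) = 3.9400000 − (27.7990656)/(36.5388696) = 3.1791920
p(3.1791920) = -4.9726693
u₃ = 3.1791920 − (-4.9726693)·(3.1791920 − 3.9400000) / (-4.9726693 − 22.4186013) = 3.1791920 − (3.7832467)/(-27.3912706) = 3.3173107
p(3.3173107) = -1.4139374
u₄ = 3.3173107 − (-1.4139374)·(3.3173107 − 3.1791920) / (-1.4139374 − (-4.9726693)) = 3.3173107 − (-0.1952912)/(3.5587318) = 3.3721873

3.37219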